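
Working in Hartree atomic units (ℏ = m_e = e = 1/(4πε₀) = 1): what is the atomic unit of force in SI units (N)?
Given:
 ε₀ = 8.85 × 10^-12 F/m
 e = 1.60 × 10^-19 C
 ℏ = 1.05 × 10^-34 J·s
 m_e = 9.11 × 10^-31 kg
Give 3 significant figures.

From ℏ = m_e = e = 1/(4πε₀) = 1 the force scale is F_au = E_h/a₀ = m_e²e⁶/((4πε₀)³ℏ⁴).
E_h = 4.38 × 10^-18 J
a₀ = 5.26 × 10^-11 m
E_h/a₀ = 8.33 × 10^-8 N

8.33 × 10^-8 N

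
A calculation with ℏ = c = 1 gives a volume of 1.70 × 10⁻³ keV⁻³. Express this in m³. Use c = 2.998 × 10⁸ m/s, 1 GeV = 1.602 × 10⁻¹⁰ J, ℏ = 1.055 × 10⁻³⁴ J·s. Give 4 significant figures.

Volume is [L]³ = [E]⁻³·(ℏc)³.
1 GeV⁻³ → (ℏc)³ × (1 GeV in J)⁻³ = 7.696 × 10⁻⁴⁸ m³.
Convert the energy scale: 1.70 × 10⁻³ keV⁻³ = 1.70 × 10¹⁵ GeV⁻³.
Result: 1.70 × 10¹⁵ × 7.696 × 10⁻⁴⁸ = 1.308 × 10⁻³² m³.

1.308 × 10⁻³² m³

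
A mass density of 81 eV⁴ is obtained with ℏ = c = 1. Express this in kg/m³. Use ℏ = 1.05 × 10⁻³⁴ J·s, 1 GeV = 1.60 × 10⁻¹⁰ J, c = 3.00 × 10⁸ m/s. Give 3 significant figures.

Mass density is [E]/(c²[L]³) = [E]⁴/(ℏ³c⁵).
1 GeV⁴ → 1/(ℏ³c⁵) × (1 GeV in J)⁴ = 2.33 × 10²⁰ kg/m³.
Convert the energy scale: 81 eV⁴ = 8.10 × 10⁻³⁵ GeV⁴.
Result: 8.10 × 10⁻³⁵ × 2.33 × 10²⁰ = 1.89 × 10⁻¹⁴ kg/m³.

1.89 × 10⁻¹⁴ kg/m³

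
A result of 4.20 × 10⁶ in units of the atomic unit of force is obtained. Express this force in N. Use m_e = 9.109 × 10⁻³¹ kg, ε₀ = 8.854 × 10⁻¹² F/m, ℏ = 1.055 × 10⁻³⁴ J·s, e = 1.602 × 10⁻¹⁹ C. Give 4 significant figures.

One atomic unit of force: F_au = E_h/a₀ = m_e²e⁶/((4πε₀)³ℏ⁴) = 8.220 × 10⁻⁸ N.
4.20 × 10⁶ × 8.220 × 10⁻⁸ N = 0.3452 N

0.3452 N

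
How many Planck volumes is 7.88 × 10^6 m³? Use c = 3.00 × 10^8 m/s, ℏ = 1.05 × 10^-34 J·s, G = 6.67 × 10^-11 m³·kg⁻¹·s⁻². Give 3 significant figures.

Planck volume: V_P = (ℏG/c³)^(3/2) = 4.18 × 10^-105 m³.
7.88 × 10^6 / 4.18 × 10^-105 = 1.89 × 10^111

1.89 × 10^111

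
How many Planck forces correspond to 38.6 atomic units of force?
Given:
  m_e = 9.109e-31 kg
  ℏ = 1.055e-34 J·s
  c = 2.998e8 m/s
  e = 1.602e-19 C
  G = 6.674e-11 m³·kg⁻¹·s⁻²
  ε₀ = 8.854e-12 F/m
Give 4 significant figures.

2.621e-50

atomic unit of force: F_au = E_h/a₀ = m_e²e⁶/((4πε₀)³ℏ⁴) = 8.220e-8 N
Planck force: F_P = c⁴/G = 1.210e44 N
38.6 × 8.220e-8 / 1.210e44 = 2.621e-50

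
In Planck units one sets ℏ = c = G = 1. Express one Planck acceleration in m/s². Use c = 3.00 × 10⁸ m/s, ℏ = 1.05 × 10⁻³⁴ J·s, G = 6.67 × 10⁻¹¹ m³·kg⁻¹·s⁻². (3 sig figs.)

5.59 × 10⁵¹ m/s²

a_P = √(c⁷/(ℏG))
  = √(3.12 × 10¹⁰³)
  = 5.59 × 10⁵¹ m/s²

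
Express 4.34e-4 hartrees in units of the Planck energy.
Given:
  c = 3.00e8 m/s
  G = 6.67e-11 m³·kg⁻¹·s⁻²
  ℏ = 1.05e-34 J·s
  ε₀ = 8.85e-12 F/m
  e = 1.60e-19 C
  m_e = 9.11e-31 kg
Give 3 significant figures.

hartree: E_h = m_e e⁴/(4πε₀ℏ)² = 4.38e-18 J
Planck energy: E_P = √(ℏc⁵/G) = 1.96e9 J
4.34e-4 × 4.38e-18 / 1.96e9 = 9.72e-31

9.72e-31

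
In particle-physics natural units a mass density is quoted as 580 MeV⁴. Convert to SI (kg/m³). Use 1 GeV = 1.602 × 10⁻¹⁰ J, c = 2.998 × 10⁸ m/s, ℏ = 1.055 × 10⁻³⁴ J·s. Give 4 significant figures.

1.343 × 10¹¹ kg/m³

Mass density is [E]/(c²[L]³) = [E]⁴/(ℏ³c⁵).
1 GeV⁴ → 1/(ℏ³c⁵) × (1 GeV in J)⁴ = 2.316 × 10²⁰ kg/m³.
Convert the energy scale: 580 MeV⁴ = 5.80 × 10⁻¹⁰ GeV⁴.
Result: 5.80 × 10⁻¹⁰ × 2.316 × 10²⁰ = 1.343 × 10¹¹ kg/m³.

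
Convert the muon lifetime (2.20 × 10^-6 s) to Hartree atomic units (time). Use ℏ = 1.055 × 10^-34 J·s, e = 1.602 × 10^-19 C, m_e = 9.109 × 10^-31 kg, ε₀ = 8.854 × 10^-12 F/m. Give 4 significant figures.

atomic unit of time: τ_au = (4πε₀)²ℏ³/(m_e e⁴) = 2.423 × 10^-17 s.
2.20 × 10^-6 / 2.423 × 10^-17 = 9.080 × 10^10

9.080 × 10^10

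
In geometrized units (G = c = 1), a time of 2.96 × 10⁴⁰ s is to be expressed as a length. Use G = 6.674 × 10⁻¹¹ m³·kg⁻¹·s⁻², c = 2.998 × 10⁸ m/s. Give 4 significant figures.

8.874 × 10⁴⁸ m

Time → length via c.
2.96 × 10⁴⁰ s × (c) = 8.874 × 10⁴⁸ m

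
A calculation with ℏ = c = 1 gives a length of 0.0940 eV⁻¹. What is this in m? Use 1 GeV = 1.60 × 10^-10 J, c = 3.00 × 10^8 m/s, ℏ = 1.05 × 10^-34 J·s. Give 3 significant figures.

A length is [E]⁻¹ in ℏ=c=1; restore one factor of ℏc.
1 GeV⁻¹ → ℏc × (1 GeV in J)⁻¹ = 1.97 × 10^-16 m.
Convert the energy scale: 0.0940 eV⁻¹ = 9.40 × 10^7 GeV⁻¹.
Result: 9.40 × 10^7 × 1.97 × 10^-16 = 1.85 × 10^-8 m.

1.85 × 10^-8 m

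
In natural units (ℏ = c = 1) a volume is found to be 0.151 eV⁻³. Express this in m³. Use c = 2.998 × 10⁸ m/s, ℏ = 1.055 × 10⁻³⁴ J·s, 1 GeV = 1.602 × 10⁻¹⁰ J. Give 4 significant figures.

Volume is [L]³ = [E]⁻³·(ℏc)³.
1 GeV⁻³ → (ℏc)³ × (1 GeV in J)⁻³ = 7.696 × 10⁻⁴⁸ m³.
Convert the energy scale: 0.151 eV⁻³ = 1.51 × 10²⁶ GeV⁻³.
Result: 1.51 × 10²⁶ × 7.696 × 10⁻⁴⁸ = 1.162 × 10⁻²¹ m³.

1.162 × 10⁻²¹ m³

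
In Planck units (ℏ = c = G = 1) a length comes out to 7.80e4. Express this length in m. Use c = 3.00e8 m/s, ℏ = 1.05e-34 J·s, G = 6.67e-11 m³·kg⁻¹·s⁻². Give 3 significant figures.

1.26e-30 m

One Planck length: ℓ_P = √(ℏG/c³) = 1.61e-35 m.
7.80e4 × 1.61e-35 m = 1.26e-30 m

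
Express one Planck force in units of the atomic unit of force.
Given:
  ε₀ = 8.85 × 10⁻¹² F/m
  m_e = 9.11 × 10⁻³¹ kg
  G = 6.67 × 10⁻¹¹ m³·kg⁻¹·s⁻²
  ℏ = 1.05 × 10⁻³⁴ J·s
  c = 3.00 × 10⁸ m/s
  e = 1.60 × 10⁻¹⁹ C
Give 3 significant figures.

Planck force: F_P = c⁴/G = 1.21 × 10⁴⁴ N
atomic unit of force: F_au = E_h/a₀ = m_e²e⁶/((4πε₀)³ℏ⁴) = 8.33 × 10⁻⁸ N
ratio = 1.21 × 10⁴⁴ / 8.33 × 10⁻⁸ = 1.46 × 10⁵¹

1.46 × 10⁵¹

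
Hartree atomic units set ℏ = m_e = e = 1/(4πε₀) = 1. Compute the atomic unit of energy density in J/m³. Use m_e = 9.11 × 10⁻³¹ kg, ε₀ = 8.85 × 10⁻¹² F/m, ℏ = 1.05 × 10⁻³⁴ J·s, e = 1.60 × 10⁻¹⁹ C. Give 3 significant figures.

3.01 × 10¹³ J/m³

The unique combination of the constants set to 1 with dimensions of energy density is u_au = E_h/a₀³ = m_e⁴e¹⁰/((4πε₀)⁵ℏ⁸).
E_h = 4.38 × 10⁻¹⁸ J
a₀ = 5.26 × 10⁻¹¹ m
E_h/a₀³ = 3.01 × 10¹³ J/m³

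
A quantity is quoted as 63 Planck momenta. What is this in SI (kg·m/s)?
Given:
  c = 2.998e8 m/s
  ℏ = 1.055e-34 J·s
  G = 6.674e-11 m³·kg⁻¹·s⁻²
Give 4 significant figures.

411.2 kg·m/s

One Planck momentum: p_P = √(ℏc³/G) = 6.527 kg·m/s.
63 × 6.527 kg·m/s = 411.2 kg·m/s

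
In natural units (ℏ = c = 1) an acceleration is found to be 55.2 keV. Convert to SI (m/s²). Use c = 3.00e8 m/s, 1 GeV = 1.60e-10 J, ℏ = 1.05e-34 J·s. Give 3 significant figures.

Acceleration is [L]/[T]² = c·[E]/ℏ.
1 GeV → c/ℏ × (1 GeV in J) = 4.57e32 m/s².
Convert the energy scale: 55.2 keV = 5.52e-5 GeV.
Result: 5.52e-5 × 4.57e32 = 2.52e28 m/s².

2.52e28 m/s²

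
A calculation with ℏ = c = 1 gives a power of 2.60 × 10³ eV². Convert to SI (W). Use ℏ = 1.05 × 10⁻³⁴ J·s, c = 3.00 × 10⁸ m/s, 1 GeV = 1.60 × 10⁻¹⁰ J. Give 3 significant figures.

0.634 W

Power is [E]/[T] = [E]²/ℏ.
1 GeV² → 1/ℏ × (1 GeV in J)² = 2.44 × 10¹⁴ W.
Convert the energy scale: 2.60 × 10³ eV² = 2.60 × 10⁻¹⁵ GeV².
Result: 2.60 × 10⁻¹⁵ × 2.44 × 10¹⁴ = 0.634 W.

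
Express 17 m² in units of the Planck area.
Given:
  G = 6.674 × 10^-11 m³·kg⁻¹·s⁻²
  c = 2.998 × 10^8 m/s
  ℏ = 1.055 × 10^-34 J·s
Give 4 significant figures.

Planck area: A_P = ℏG/c³ = 2.613 × 10^-70 m².
17 / 2.613 × 10^-70 = 6.506 × 10^70

6.506 × 10^70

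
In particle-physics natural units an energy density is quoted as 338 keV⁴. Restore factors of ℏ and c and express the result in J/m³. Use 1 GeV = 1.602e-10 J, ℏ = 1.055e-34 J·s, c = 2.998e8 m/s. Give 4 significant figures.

[E]/[L]³ = [E]⁴/(ℏc)³; restore (ℏc)⁻³.
1 GeV⁴ → 1/(ℏc)³ × (1 GeV in J)⁴ = 2.082e37 J/m³.
Convert the energy scale: 338 keV⁴ = 3.38e-22 GeV⁴.
Result: 3.38e-22 × 2.082e37 = 7.036e15 J/m³.

7.036e15 J/m³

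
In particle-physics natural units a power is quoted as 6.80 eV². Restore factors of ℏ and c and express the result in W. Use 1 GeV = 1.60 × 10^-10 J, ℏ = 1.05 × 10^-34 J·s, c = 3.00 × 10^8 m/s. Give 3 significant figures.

1.66 × 10^-3 W

Power is [E]/[T] = [E]²/ℏ.
1 GeV² → 1/ℏ × (1 GeV in J)² = 2.44 × 10^14 W.
Convert the energy scale: 6.80 eV² = 6.80 × 10^-18 GeV².
Result: 6.80 × 10^-18 × 2.44 × 10^14 = 1.66 × 10^-3 W.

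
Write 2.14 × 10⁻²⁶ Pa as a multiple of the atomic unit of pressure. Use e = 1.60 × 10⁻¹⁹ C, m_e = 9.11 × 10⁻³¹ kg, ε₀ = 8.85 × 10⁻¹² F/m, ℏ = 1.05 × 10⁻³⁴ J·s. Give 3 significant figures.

atomic unit of pressure: P_au = E_h/a₀³ = m_e⁴e¹⁰/((4πε₀)⁵ℏ⁸) = 3.01 × 10¹³ Pa.
2.14 × 10⁻²⁶ / 3.01 × 10¹³ = 7.10 × 10⁻⁴⁰

7.10 × 10⁻⁴⁰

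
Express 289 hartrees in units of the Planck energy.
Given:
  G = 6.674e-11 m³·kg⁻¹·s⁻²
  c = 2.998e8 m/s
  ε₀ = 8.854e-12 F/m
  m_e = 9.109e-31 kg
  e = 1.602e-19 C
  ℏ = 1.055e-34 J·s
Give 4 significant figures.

6.431e-25

hartree: E_h = m_e e⁴/(4πε₀ℏ)² = 4.354e-18 J
Planck energy: E_P = √(ℏc⁵/G) = 1.957e9 J
289 × 4.354e-18 / 1.957e9 = 6.431e-25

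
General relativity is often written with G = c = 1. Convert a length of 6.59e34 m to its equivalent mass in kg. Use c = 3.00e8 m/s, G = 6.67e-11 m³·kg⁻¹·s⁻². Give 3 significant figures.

8.89e61 kg

Length → mass via c²/G.
6.59e34 m × (c²/G) = 8.89e61 kg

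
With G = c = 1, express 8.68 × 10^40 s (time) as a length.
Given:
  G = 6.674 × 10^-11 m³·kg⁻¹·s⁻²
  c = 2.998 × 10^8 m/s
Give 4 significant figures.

Time → length via c.
8.68 × 10^40 s × (c) = 2.602 × 10^49 m

2.602 × 10^49 m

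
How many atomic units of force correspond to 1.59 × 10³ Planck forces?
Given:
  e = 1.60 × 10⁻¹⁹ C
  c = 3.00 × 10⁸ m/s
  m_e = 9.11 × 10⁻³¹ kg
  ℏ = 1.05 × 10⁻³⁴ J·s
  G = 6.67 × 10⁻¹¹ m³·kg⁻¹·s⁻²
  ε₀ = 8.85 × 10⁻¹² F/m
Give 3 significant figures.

Planck force: F_P = c⁴/G = 1.21 × 10⁴⁴ N
atomic unit of force: F_au = E_h/a₀ = m_e²e⁶/((4πε₀)³ℏ⁴) = 8.33 × 10⁻⁸ N
1.59 × 10³ × 1.21 × 10⁴⁴ / 8.33 × 10⁻⁸ = 2.32 × 10⁵⁴

2.32 × 10⁵⁴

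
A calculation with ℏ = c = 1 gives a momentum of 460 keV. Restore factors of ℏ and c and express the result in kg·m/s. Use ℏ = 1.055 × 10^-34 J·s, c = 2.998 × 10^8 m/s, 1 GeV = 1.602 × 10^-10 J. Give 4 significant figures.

Momentum is [E]/c; divide by c.
1 GeV → 1/c × (1 GeV in J) = 5.344 × 10^-19 kg·m/s.
Convert the energy scale: 460 keV = 4.60 × 10^-4 GeV.
Result: 4.60 × 10^-4 × 5.344 × 10^-19 = 2.458 × 10^-22 kg·m/s.

2.458 × 10^-22 kg·m/s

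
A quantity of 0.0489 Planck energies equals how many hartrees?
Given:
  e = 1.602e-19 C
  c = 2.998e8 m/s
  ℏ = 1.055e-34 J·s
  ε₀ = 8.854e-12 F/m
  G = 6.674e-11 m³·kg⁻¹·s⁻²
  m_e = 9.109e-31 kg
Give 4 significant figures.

2.197e25

Planck energy: E_P = √(ℏc⁵/G) = 1.957e9 J
hartree: E_h = m_e e⁴/(4πε₀ℏ)² = 4.354e-18 J
0.0489 × 1.957e9 / 4.354e-18 = 2.197e25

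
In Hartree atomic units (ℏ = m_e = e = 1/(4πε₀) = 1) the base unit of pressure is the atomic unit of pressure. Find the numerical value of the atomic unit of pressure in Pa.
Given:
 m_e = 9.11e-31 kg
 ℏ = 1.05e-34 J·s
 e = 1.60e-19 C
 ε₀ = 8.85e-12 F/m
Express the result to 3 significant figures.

P_au = E_h/a₀³ = m_e⁴e¹⁰/((4πε₀)⁵ℏ⁸)
E_h = 4.38e-18 J
a₀ = 5.26e-11 m
E_h/a₀³ = 3.01e13 Pa

3.01e13 Pa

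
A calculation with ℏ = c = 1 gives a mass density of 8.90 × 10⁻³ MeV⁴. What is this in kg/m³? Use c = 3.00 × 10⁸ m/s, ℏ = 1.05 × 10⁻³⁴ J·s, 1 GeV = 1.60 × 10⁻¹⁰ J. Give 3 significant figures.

Mass density is [E]/(c²[L]³) = [E]⁴/(ℏ³c⁵).
1 GeV⁴ → 1/(ℏ³c⁵) × (1 GeV in J)⁴ = 2.33 × 10²⁰ kg/m³.
Convert the energy scale: 8.90 × 10⁻³ MeV⁴ = 8.90 × 10⁻¹⁵ GeV⁴.
Result: 8.90 × 10⁻¹⁵ × 2.33 × 10²⁰ = 2.07 × 10⁶ kg/m³.

2.07 × 10⁶ kg/m³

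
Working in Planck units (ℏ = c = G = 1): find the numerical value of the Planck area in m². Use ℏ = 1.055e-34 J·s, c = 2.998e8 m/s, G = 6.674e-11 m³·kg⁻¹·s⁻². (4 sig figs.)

Dimensional analysis gives A_P = ℏG/c³.
  = 7.041e-45 / 2.695e25
  = 2.613e-70 m²

2.613e-70 m²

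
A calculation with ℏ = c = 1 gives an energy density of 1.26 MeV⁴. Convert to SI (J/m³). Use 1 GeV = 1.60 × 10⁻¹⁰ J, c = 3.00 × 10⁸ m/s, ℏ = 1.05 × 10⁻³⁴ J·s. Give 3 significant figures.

2.64 × 10²⁵ J/m³

[E]/[L]³ = [E]⁴/(ℏc)³; restore (ℏc)⁻³.
1 GeV⁴ → 1/(ℏc)³ × (1 GeV in J)⁴ = 2.10 × 10³⁷ J/m³.
Convert the energy scale: 1.26 MeV⁴ = 1.26 × 10⁻¹² GeV⁴.
Result: 1.26 × 10⁻¹² × 2.10 × 10³⁷ = 2.64 × 10²⁵ J/m³.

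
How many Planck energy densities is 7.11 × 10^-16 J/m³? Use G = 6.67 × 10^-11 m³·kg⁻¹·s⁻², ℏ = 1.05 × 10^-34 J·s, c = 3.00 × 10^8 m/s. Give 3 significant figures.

Planck energy density: u_P = c⁷/(ℏG²) = 4.68 × 10^113 J/m³.
7.11 × 10^-16 / 4.68 × 10^113 = 1.52 × 10^-129

1.52 × 10^-129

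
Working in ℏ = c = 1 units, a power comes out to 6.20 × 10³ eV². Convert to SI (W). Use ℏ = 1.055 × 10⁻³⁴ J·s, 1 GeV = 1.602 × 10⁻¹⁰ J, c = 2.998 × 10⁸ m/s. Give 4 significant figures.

Power is [E]/[T] = [E]²/ℏ.
1 GeV² → 1/ℏ × (1 GeV in J)² = 2.433 × 10¹⁴ W.
Convert the energy scale: 6.20 × 10³ eV² = 6.20 × 10⁻¹⁵ GeV².
Result: 6.20 × 10⁻¹⁵ × 2.433 × 10¹⁴ = 1.508 W.

1.508 W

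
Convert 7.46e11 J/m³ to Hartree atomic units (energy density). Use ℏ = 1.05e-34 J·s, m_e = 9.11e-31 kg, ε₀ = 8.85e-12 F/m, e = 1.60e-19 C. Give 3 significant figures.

0.0248

atomic unit of energy density: u_au = E_h/a₀³ = m_e⁴e¹⁰/((4πε₀)⁵ℏ⁸) = 3.01e13 J/m³.
7.46e11 / 3.01e13 = 0.0248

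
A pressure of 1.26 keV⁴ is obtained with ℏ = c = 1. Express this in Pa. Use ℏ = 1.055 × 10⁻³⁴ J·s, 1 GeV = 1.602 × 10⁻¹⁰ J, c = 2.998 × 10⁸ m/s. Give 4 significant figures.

Pressure is [E]/[L]³ = [E]⁴/(ℏc)³.
1 GeV⁴ → 1/(ℏc)³ × (1 GeV in J)⁴ = 2.082 × 10³⁷ Pa.
Convert the energy scale: 1.26 keV⁴ = 1.26 × 10⁻²⁴ GeV⁴.
Result: 1.26 × 10⁻²⁴ × 2.082 × 10³⁷ = 2.623 × 10¹³ Pa.

2.623 × 10¹³ Pa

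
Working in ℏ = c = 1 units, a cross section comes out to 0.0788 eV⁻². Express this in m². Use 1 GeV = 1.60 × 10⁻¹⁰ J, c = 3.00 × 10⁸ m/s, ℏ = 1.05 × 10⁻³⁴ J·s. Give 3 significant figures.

3.05 × 10⁻¹⁵ m²

Area is [L]² = [E]⁻²·(ℏc)²; restore (ℏc)².
1 GeV⁻² → (ℏc)² × (1 GeV in J)⁻² = 3.88 × 10⁻³² m².
Convert the energy scale: 0.0788 eV⁻² = 7.88 × 10¹⁶ GeV⁻².
Result: 7.88 × 10¹⁶ × 3.88 × 10⁻³² = 3.05 × 10⁻¹⁵ m².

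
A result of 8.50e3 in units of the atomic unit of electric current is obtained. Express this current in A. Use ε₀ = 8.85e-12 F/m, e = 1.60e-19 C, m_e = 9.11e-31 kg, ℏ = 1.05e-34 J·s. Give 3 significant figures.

56.7 A

One atomic unit of electric current: I_au = e E_h/ℏ = m_e e⁵/((4πε₀)²ℏ³) = 6.67e-3 A.
8.50e3 × 6.67e-3 A = 56.7 A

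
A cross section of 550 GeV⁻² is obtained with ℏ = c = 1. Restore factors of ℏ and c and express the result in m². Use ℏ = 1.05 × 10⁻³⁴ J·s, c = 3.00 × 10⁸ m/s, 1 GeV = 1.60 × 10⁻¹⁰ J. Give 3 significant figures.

Area is [L]² = [E]⁻²·(ℏc)²; restore (ℏc)².
1 GeV⁻² → (ℏc)² × (1 GeV in J)⁻² = 3.88 × 10⁻³² m².
Result: 550 × 3.88 × 10⁻³² = 2.13 × 10⁻²⁹ m².

2.13 × 10⁻²⁹ m²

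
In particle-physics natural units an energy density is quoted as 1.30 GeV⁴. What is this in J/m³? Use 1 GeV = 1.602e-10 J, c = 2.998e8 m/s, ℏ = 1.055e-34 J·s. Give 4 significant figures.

2.706e37 J/m³

[E]/[L]³ = [E]⁴/(ℏc)³; restore (ℏc)⁻³.
1 GeV⁴ → 1/(ℏc)³ × (1 GeV in J)⁴ = 2.082e37 J/m³.
Result: 1.30 × 2.082e37 = 2.706e37 J/m³.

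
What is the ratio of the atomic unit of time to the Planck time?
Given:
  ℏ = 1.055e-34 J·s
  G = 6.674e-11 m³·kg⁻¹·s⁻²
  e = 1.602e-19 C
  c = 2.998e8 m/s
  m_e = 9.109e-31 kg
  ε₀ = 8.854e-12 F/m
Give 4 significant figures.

4.494e26

atomic unit of time: τ_au = (4πε₀)²ℏ³/(m_e e⁴) = 2.423e-17 s
Planck time: t_P = √(ℏG/c⁵) = 5.392e-44 s
ratio = 2.423e-17 / 5.392e-44 = 4.494e26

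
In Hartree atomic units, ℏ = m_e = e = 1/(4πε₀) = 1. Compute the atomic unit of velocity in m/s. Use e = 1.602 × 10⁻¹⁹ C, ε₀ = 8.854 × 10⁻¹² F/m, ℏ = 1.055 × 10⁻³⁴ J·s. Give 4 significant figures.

From ℏ = m_e = e = 1/(4πε₀) = 1 the velocity scale is v_au = e²/(4πε₀ℏ).
  = 2.566 × 10⁻³⁸ / 1.174 × 10⁻⁴⁴
  = 2.186 × 10⁶ m/s

2.186 × 10⁶ m/s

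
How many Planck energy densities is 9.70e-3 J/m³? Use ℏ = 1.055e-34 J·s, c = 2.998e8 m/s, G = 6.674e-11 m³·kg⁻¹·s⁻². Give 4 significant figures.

2.094e-116

Planck energy density: u_P = c⁷/(ℏG²) = 4.632e113 J/m³.
9.70e-3 / 4.632e113 = 2.094e-116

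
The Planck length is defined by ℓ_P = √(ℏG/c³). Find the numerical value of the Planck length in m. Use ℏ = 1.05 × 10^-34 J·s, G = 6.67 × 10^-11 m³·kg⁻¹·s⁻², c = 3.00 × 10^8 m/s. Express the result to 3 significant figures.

1.61 × 10^-35 m

ℓ_P = √(ℏG/c³)
  = √(2.59 × 10^-70)
  = 1.61 × 10^-35 m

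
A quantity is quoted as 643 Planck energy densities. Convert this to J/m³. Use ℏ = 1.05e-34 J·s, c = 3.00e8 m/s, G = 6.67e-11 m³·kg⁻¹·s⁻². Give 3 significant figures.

One Planck energy density: u_P = c⁷/(ℏG²) = 4.68e113 J/m³.
643 × 4.68e113 J/m³ = 3.01e116 J/m³

3.01e116 J/m³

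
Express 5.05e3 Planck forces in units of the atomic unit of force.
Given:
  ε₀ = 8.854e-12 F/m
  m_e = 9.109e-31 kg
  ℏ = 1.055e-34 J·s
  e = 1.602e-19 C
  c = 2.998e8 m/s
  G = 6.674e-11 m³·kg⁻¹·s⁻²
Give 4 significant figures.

Planck force: F_P = c⁴/G = 1.210e44 N
atomic unit of force: F_au = E_h/a₀ = m_e²e⁶/((4πε₀)³ℏ⁴) = 8.220e-8 N
5.05e3 × 1.210e44 / 8.220e-8 = 7.437e54

7.437e54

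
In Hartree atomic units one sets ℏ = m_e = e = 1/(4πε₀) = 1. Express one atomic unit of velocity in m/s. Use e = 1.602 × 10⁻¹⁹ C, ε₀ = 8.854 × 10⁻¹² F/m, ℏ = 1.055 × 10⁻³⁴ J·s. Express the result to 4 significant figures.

2.186 × 10⁶ m/s

v_au = e²/(4πε₀ℏ)
  = 2.566 × 10⁻³⁸ / 1.174 × 10⁻⁴⁴
  = 2.186 × 10⁶ m/s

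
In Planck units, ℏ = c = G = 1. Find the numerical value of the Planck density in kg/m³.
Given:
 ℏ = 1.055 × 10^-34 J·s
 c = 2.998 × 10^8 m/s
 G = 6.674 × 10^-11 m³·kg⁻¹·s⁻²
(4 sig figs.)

5.154 × 10^96 kg/m³

From ℏ = c = G = 1 the density scale is ρ_P = c⁵/(ℏG²).
  = 2.422 × 10^42 / 4.699 × 10^-55
  = 5.154 × 10^96 kg/m³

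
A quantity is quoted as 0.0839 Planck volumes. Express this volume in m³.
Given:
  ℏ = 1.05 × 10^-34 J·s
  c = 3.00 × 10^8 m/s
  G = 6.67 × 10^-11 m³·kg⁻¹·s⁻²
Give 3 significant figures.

One Planck volume: V_P = (ℏG/c³)^(3/2) = 4.18 × 10^-105 m³.
0.0839 × 4.18 × 10^-105 m³ = 3.51 × 10^-106 m³

3.51 × 10^-106 m³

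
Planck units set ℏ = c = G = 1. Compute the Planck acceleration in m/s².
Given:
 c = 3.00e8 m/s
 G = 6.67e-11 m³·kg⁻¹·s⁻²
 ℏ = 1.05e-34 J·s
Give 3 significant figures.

5.59e51 m/s²

From ℏ = c = G = 1 the acceleration scale is a_P = √(c⁷/(ℏG)).
  = √(3.12e103)
  = 5.59e51 m/s²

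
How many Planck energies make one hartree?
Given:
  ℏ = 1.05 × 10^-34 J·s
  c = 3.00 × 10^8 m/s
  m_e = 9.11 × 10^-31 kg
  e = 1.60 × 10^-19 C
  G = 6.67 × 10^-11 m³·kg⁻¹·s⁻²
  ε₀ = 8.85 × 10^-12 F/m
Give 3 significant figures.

2.24 × 10^-27

hartree: E_h = m_e e⁴/(4πε₀ℏ)² = 4.38 × 10^-18 J
Planck energy: E_P = √(ℏc⁵/G) = 1.96 × 10^9 J
ratio = 4.38 × 10^-18 / 1.96 × 10^9 = 2.24 × 10^-27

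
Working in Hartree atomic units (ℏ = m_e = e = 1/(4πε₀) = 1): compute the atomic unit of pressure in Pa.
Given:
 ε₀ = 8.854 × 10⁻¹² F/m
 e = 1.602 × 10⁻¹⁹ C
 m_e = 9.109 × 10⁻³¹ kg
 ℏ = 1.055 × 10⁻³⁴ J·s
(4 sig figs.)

2.929 × 10¹³ Pa

The unique combination of the constants set to 1 with dimensions of pressure is P_au = E_h/a₀³ = m_e⁴e¹⁰/((4πε₀)⁵ℏ⁸).
E_h = 4.354 × 10⁻¹⁸ J
a₀ = 5.297 × 10⁻¹¹ m
E_h/a₀³ = 2.929 × 10¹³ Pa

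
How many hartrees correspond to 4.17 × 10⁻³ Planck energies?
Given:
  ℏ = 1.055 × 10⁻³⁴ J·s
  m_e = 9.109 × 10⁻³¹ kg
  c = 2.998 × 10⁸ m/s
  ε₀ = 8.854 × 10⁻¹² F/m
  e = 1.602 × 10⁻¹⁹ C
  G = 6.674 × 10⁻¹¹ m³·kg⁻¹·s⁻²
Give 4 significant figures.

1.874 × 10²⁴

Planck energy: E_P = √(ℏc⁵/G) = 1.957 × 10⁹ J
hartree: E_h = m_e e⁴/(4πε₀ℏ)² = 4.354 × 10⁻¹⁸ J
4.17 × 10⁻³ × 1.957 × 10⁹ / 4.354 × 10⁻¹⁸ = 1.874 × 10²⁴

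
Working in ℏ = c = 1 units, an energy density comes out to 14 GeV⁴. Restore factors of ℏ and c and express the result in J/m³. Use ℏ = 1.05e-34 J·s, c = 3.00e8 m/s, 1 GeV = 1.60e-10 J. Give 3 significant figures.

2.94e38 J/m³

[E]/[L]³ = [E]⁴/(ℏc)³; restore (ℏc)⁻³.
1 GeV⁴ → 1/(ℏc)³ × (1 GeV in J)⁴ = 2.10e37 J/m³.
Result: 14 × 2.10e37 = 2.94e38 J/m³.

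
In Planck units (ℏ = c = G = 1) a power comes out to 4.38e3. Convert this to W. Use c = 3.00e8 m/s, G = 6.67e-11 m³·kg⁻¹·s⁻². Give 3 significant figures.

1.60e56 W

One Planck power: P_P = c⁵/G = 3.64e52 W.
4.38e3 × 3.64e52 W = 1.60e56 W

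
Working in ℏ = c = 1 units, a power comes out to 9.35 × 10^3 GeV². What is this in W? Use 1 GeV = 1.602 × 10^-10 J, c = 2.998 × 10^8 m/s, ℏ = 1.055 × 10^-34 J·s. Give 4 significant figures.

Power is [E]/[T] = [E]²/ℏ.
1 GeV² → 1/ℏ × (1 GeV in J)² = 2.433 × 10^14 W.
Result: 9.35 × 10^3 × 2.433 × 10^14 = 2.274 × 10^18 W.

2.274 × 10^18 W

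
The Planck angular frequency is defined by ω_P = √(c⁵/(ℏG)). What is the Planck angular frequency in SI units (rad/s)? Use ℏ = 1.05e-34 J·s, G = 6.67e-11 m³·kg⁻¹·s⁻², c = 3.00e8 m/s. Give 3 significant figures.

ω_P = √(c⁵/(ℏG))
  = √(3.47e86)
  = 1.86e43 rad/s

1.86e43 rad/s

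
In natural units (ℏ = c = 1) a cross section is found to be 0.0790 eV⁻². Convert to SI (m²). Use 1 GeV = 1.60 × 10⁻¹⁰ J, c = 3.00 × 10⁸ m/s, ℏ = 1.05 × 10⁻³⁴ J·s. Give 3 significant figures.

3.06 × 10⁻¹⁵ m²

Area is [L]² = [E]⁻²·(ℏc)²; restore (ℏc)².
1 GeV⁻² → (ℏc)² × (1 GeV in J)⁻² = 3.88 × 10⁻³² m².
Convert the energy scale: 0.0790 eV⁻² = 7.90 × 10¹⁶ GeV⁻².
Result: 7.90 × 10¹⁶ × 3.88 × 10⁻³² = 3.06 × 10⁻¹⁵ m².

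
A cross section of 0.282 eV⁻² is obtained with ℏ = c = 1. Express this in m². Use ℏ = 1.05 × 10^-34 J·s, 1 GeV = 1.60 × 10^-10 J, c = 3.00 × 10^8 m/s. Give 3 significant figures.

1.09 × 10^-14 m²

Area is [L]² = [E]⁻²·(ℏc)²; restore (ℏc)².
1 GeV⁻² → (ℏc)² × (1 GeV in J)⁻² = 3.88 × 10^-32 m².
Convert the energy scale: 0.282 eV⁻² = 2.82 × 10^17 GeV⁻².
Result: 2.82 × 10^17 × 3.88 × 10^-32 = 1.09 × 10^-14 m².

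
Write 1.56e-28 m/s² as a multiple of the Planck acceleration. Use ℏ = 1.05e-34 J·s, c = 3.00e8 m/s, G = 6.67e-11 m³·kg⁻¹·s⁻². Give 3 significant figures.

Planck acceleration: a_P = √(c⁷/(ℏG)) = 5.59e51 m/s².
1.56e-28 / 5.59e51 = 2.79e-80

2.79e-80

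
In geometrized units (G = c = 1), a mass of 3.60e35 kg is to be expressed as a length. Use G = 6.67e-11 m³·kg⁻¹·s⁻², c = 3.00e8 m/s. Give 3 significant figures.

2.67e8 m

In G = c = 1 units mass has dimensions of length; the conversion factor is G/c².
3.60e35 kg × (G/c²) = 2.67e8 m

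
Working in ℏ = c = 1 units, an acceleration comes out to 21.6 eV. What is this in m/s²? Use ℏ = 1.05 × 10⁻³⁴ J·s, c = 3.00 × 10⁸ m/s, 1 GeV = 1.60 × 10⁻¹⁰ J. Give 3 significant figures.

9.87 × 10²⁴ m/s²

Acceleration is [L]/[T]² = c·[E]/ℏ.
1 GeV → c/ℏ × (1 GeV in J) = 4.57 × 10³² m/s².
Convert the energy scale: 21.6 eV = 2.16 × 10⁻⁸ GeV.
Result: 2.16 × 10⁻⁸ × 4.57 × 10³² = 9.87 × 10²⁴ m/s².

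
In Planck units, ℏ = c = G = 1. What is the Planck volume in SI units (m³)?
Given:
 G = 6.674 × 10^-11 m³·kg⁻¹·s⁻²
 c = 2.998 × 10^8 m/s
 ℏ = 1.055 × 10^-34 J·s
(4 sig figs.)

From ℏ = c = G = 1 the volume scale is V_P = (ℏG/c³)^(3/2).
  = √(1.784 × 10^-209)
  = 4.224 × 10^-105 m³

4.224 × 10^-105 m³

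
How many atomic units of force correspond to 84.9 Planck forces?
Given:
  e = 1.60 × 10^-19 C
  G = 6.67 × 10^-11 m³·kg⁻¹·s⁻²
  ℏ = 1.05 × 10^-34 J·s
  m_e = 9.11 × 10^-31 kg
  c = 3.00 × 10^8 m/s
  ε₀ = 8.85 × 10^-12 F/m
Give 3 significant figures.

Planck force: F_P = c⁴/G = 1.21 × 10^44 N
atomic unit of force: F_au = E_h/a₀ = m_e²e⁶/((4πε₀)³ℏ⁴) = 8.33 × 10^-8 N
84.9 × 1.21 × 10^44 / 8.33 × 10^-8 = 1.24 × 10^53

1.24 × 10^53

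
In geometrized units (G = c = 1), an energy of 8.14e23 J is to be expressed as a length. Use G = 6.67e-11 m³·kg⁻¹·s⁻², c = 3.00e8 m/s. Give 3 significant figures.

6.70e-21 m

Energy → length via G/c⁴.
8.14e23 J × (G/c⁴) = 6.70e-21 m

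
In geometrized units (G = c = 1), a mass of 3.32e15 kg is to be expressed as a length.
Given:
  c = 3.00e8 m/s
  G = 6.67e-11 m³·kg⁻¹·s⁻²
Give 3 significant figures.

2.46e-12 m

In G = c = 1 units mass has dimensions of length; the conversion factor is G/c².
3.32e15 kg × (G/c²) = 2.46e-12 m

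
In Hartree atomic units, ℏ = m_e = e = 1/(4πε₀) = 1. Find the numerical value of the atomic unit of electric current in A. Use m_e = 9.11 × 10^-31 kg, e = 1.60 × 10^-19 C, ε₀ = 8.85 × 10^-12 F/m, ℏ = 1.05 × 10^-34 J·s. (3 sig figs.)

6.67 × 10^-3 A

The unique combination of the constants set to 1 with dimensions of current is I_au = e E_h/ℏ = m_e e⁵/((4πε₀)²ℏ³).
E_h = 4.38 × 10^-18 J
e·E_h/ℏ = 6.67 × 10^-3 A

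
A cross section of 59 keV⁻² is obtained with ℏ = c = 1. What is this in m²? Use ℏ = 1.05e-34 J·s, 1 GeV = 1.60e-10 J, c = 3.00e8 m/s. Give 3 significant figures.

Area is [L]² = [E]⁻²·(ℏc)²; restore (ℏc)².
1 GeV⁻² → (ℏc)² × (1 GeV in J)⁻² = 3.88e-32 m².
Convert the energy scale: 59 keV⁻² = 5.90e13 GeV⁻².
Result: 5.90e13 × 3.88e-32 = 2.29e-18 m².

2.29e-18 m²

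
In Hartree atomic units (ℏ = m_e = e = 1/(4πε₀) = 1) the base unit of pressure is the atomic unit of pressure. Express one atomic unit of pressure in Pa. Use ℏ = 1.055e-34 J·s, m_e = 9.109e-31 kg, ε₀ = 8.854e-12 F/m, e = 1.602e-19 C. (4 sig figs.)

P_au = E_h/a₀³ = m_e⁴e¹⁰/((4πε₀)⁵ℏ⁸)
E_h = 4.354e-18 J
a₀ = 5.297e-11 m
E_h/a₀³ = 2.929e13 Pa

2.929e13 Pa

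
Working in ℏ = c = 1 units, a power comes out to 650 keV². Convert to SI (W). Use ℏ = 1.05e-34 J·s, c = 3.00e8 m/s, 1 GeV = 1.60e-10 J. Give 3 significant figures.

1.58e5 W

Power is [E]/[T] = [E]²/ℏ.
1 GeV² → 1/ℏ × (1 GeV in J)² = 2.44e14 W.
Convert the energy scale: 650 keV² = 6.50e-10 GeV².
Result: 6.50e-10 × 2.44e14 = 1.58e5 W.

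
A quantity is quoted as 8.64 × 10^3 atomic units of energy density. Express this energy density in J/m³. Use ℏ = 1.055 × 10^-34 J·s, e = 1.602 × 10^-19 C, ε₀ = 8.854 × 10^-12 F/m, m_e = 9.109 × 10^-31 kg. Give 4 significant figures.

One atomic unit of energy density: u_au = E_h/a₀³ = m_e⁴e¹⁰/((4πε₀)⁵ℏ⁸) = 2.929 × 10^13 J/m³.
8.64 × 10^3 × 2.929 × 10^13 J/m³ = 2.531 × 10^17 J/m³

2.531 × 10^17 J/m³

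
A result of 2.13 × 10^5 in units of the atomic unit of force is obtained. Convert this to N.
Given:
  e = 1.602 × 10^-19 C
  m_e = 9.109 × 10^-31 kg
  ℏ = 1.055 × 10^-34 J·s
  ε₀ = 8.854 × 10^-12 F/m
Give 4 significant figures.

0.01751 N

One atomic unit of force: F_au = E_h/a₀ = m_e²e⁶/((4πε₀)³ℏ⁴) = 8.220 × 10^-8 N.
2.13 × 10^5 × 8.220 × 10^-8 N = 0.01751 N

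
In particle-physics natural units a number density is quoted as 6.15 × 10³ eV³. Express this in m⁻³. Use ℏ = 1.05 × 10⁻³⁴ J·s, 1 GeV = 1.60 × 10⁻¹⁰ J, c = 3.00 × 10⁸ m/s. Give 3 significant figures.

Number density is [L]⁻³ = [E]³/(ℏc)³.
1 GeV³ → 1/(ℏc)³ × (1 GeV in J)³ = 1.31 × 10⁴⁷ m⁻³.
Convert the energy scale: 6.15 × 10³ eV³ = 6.15 × 10⁻²⁴ GeV³.
Result: 6.15 × 10⁻²⁴ × 1.31 × 10⁴⁷ = 8.06 × 10²³ m⁻³.

8.06 × 10²³ m⁻³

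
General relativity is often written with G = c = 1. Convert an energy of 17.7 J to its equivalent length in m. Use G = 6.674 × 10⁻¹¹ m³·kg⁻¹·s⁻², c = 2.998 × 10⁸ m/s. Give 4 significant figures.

Energy → length via G/c⁴.
17.7 J × (G/c⁴) = 1.462 × 10⁻⁴³ m

1.462 × 10⁻⁴³ m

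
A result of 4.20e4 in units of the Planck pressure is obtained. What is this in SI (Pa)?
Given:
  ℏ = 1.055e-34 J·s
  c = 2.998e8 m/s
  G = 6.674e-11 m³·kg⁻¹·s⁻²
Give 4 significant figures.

1.946e118 Pa

One Planck pressure: p_P = c⁷/(ℏG²) = 4.632e113 Pa.
4.20e4 × 4.632e113 Pa = 1.946e118 Pa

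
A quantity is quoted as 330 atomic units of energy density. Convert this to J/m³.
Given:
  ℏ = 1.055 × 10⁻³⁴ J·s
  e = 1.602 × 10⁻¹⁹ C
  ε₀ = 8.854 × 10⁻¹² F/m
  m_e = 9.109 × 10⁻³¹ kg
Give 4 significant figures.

One atomic unit of energy density: u_au = E_h/a₀³ = m_e⁴e¹⁰/((4πε₀)⁵ℏ⁸) = 2.929 × 10¹³ J/m³.
330 × 2.929 × 10¹³ J/m³ = 9.666 × 10¹⁵ J/m³

9.666 × 10¹⁵ J/m³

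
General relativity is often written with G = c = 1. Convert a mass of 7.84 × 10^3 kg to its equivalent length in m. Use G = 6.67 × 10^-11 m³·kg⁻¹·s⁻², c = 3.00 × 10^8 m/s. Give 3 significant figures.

In G = c = 1 units mass has dimensions of length; the conversion factor is G/c².
7.84 × 10^3 kg × (G/c²) = 5.81 × 10^-24 m

5.81 × 10^-24 m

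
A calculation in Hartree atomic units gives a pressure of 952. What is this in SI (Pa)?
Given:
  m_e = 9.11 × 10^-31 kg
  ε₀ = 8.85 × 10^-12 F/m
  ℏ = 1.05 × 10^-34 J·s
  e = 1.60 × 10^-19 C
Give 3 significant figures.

One atomic unit of pressure: P_au = E_h/a₀³ = m_e⁴e¹⁰/((4πε₀)⁵ℏ⁸) = 3.01 × 10^13 Pa.
952 × 3.01 × 10^13 Pa = 2.87 × 10^16 Pa

2.87 × 10^16 Pa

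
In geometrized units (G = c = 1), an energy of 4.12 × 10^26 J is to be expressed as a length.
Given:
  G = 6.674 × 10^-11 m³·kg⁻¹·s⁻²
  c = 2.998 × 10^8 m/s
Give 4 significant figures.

3.404 × 10^-18 m

Energy → length via G/c⁴.
4.12 × 10^26 J × (G/c⁴) = 3.404 × 10^-18 m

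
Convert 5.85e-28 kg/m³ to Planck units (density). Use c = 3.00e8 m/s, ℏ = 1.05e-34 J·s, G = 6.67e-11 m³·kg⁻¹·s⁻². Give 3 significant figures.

Planck density: ρ_P = c⁵/(ℏG²) = 5.20e96 kg/m³.
5.85e-28 / 5.20e96 = 1.12e-124

1.12e-124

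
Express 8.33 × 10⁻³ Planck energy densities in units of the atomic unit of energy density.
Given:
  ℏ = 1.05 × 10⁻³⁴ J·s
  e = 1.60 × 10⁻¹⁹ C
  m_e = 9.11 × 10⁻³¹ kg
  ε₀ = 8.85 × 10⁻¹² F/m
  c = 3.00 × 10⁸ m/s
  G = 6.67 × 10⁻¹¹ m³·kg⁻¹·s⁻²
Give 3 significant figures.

Planck energy density: u_P = c⁷/(ℏG²) = 4.68 × 10¹¹³ J/m³
atomic unit of energy density: u_au = E_h/a₀³ = m_e⁴e¹⁰/((4πε₀)⁵ℏ⁸) = 3.01 × 10¹³ J/m³
8.33 × 10⁻³ × 4.68 × 10¹¹³ / 3.01 × 10¹³ = 1.29 × 10⁹⁸

1.29 × 10⁹⁸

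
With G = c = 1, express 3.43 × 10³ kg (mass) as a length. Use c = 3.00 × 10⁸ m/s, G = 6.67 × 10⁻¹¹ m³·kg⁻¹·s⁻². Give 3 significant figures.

2.54 × 10⁻²⁴ m

In G = c = 1 units mass has dimensions of length; the conversion factor is G/c².
3.43 × 10³ kg × (G/c²) = 2.54 × 10⁻²⁴ m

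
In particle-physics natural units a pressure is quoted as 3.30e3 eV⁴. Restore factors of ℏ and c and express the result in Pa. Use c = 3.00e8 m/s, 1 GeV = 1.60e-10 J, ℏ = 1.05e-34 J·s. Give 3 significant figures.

Pressure is [E]/[L]³ = [E]⁴/(ℏc)³.
1 GeV⁴ → 1/(ℏc)³ × (1 GeV in J)⁴ = 2.10e37 Pa.
Convert the energy scale: 3.30e3 eV⁴ = 3.30e-33 GeV⁴.
Result: 3.30e-33 × 2.10e37 = 6.92e4 Pa.

6.92e4 Pa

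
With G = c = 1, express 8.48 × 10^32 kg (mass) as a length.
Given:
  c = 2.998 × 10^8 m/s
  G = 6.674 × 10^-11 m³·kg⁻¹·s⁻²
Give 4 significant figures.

In G = c = 1 units mass has dimensions of length; the conversion factor is G/c².
8.48 × 10^32 kg × (G/c²) = 6.297 × 10^5 m

6.297 × 10^5 m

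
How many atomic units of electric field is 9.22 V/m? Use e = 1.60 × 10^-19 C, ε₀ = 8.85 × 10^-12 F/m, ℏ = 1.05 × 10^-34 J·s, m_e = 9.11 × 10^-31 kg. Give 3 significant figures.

1.77 × 10^-11

atomic unit of electric field: E_au = E_h/(e a₀) = m_e²e⁵/((4πε₀)³ℏ⁴) = 5.20 × 10^11 V/m.
9.22 / 5.20 × 10^11 = 1.77 × 10^-11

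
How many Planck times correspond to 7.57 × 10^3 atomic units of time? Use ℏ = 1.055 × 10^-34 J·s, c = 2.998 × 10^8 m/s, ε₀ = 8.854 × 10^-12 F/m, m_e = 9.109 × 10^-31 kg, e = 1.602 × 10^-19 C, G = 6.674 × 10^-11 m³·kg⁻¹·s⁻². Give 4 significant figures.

atomic unit of time: τ_au = (4πε₀)²ℏ³/(m_e e⁴) = 2.423 × 10^-17 s
Planck time: t_P = √(ℏG/c⁵) = 5.392 × 10^-44 s
7.57 × 10^3 × 2.423 × 10^-17 / 5.392 × 10^-44 = 3.402 × 10^30

3.402 × 10^30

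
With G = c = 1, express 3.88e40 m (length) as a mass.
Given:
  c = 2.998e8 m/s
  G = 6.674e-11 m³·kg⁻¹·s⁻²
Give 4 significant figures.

5.225e67 kg

Length → mass via c²/G.
3.88e40 m × (c²/G) = 5.225e67 kg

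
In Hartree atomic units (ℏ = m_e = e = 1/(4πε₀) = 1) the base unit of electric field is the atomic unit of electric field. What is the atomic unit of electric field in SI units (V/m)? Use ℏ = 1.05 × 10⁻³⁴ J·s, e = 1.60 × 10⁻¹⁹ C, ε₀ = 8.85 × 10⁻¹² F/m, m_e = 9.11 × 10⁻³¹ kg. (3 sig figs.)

E_au = E_h/(e a₀) = m_e²e⁵/((4πε₀)³ℏ⁴)
E_h = 4.38 × 10⁻¹⁸ J
a₀ = 5.26 × 10⁻¹¹ m
E_h/(e·a₀) = 5.20 × 10¹¹ V/m

5.20 × 10¹¹ V/m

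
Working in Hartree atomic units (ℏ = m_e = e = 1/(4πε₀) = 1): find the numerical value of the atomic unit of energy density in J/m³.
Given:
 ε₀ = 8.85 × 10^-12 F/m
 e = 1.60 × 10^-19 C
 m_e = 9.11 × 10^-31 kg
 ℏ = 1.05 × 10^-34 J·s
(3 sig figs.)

Dimensional analysis gives u_au = E_h/a₀³ = m_e⁴e¹⁰/((4πε₀)⁵ℏ⁸).
E_h = 4.38 × 10^-18 J
a₀ = 5.26 × 10^-11 m
E_h/a₀³ = 3.01 × 10^13 J/m³

3.01 × 10^13 J/m³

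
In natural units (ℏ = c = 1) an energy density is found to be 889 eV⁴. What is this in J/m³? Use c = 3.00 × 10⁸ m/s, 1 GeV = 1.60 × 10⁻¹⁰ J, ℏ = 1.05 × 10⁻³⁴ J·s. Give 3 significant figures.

1.86 × 10⁴ J/m³

[E]/[L]³ = [E]⁴/(ℏc)³; restore (ℏc)⁻³.
1 GeV⁴ → 1/(ℏc)³ × (1 GeV in J)⁴ = 2.10 × 10³⁷ J/m³.
Convert the energy scale: 889 eV⁴ = 8.89 × 10⁻³⁴ GeV⁴.
Result: 8.89 × 10⁻³⁴ × 2.10 × 10³⁷ = 1.86 × 10⁴ J/m³.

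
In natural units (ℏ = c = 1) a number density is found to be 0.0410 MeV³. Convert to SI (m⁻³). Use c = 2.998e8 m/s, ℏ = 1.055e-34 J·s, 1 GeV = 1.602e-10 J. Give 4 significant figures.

5.327e36 m⁻³

Number density is [L]⁻³ = [E]³/(ℏc)³.
1 GeV³ → 1/(ℏc)³ × (1 GeV in J)³ = 1.299e47 m⁻³.
Convert the energy scale: 0.0410 MeV³ = 4.10e-11 GeV³.
Result: 4.10e-11 × 1.299e47 = 5.327e36 m⁻³.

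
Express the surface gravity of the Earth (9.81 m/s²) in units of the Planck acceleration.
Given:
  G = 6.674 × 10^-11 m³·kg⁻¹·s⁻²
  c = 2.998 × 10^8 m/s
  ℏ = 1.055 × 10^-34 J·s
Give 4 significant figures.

1.764 × 10^-51

Planck acceleration: a_P = √(c⁷/(ℏG)) = 5.560 × 10^51 m/s².
9.81 / 5.560 × 10^51 = 1.764 × 10^-51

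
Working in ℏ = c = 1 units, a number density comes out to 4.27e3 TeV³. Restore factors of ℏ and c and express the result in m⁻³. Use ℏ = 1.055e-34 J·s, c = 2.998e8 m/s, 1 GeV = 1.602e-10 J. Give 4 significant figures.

Number density is [L]⁻³ = [E]³/(ℏc)³.
1 GeV³ → 1/(ℏc)³ × (1 GeV in J)³ = 1.299e47 m⁻³.
Convert the energy scale: 4.27e3 TeV³ = 4.27e12 GeV³.
Result: 4.27e12 × 1.299e47 = 5.548e59 m⁻³.

5.548e59 m⁻³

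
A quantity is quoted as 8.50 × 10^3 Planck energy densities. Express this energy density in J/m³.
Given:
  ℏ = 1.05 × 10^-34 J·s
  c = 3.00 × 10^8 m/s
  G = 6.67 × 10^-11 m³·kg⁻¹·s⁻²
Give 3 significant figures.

One Planck energy density: u_P = c⁷/(ℏG²) = 4.68 × 10^113 J/m³.
8.50 × 10^3 × 4.68 × 10^113 J/m³ = 3.98 × 10^117 J/m³

3.98 × 10^117 J/m³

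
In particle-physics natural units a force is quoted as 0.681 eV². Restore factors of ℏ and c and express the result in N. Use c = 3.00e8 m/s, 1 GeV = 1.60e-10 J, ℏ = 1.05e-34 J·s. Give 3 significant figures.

Force is [E]/[L] = [E]²/(ℏc); restore (ℏc)⁻¹.
1 GeV² → 1/(ℏc) × (1 GeV in J)² = 8.13e5 N.
Convert the energy scale: 0.681 eV² = 6.81e-19 GeV².
Result: 6.81e-19 × 8.13e5 = 5.53e-13 N.

5.53e-13 N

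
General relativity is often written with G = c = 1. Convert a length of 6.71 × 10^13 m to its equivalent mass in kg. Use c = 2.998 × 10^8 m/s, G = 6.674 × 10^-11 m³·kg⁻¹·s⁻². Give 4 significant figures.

9.036 × 10^40 kg

Length → mass via c²/G.
6.71 × 10^13 m × (c²/G) = 9.036 × 10^40 kg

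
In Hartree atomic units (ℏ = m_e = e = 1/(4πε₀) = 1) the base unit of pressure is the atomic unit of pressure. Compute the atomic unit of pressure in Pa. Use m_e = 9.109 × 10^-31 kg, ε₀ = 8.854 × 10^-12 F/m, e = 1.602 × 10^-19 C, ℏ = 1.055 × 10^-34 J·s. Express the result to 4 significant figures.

P_au = E_h/a₀³ = m_e⁴e¹⁰/((4πε₀)⁵ℏ⁸)
E_h = 4.354 × 10^-18 J
a₀ = 5.297 × 10^-11 m
E_h/a₀³ = 2.929 × 10^13 Pa

2.929 × 10^13 Pa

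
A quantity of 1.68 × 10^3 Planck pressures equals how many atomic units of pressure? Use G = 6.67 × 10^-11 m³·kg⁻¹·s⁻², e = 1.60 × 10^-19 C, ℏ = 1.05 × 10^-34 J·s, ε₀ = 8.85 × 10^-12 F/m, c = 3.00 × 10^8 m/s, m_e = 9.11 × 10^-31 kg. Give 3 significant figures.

2.61 × 10^103

Planck pressure: p_P = c⁷/(ℏG²) = 4.68 × 10^113 Pa
atomic unit of pressure: P_au = E_h/a₀³ = m_e⁴e¹⁰/((4πε₀)⁵ℏ⁸) = 3.01 × 10^13 Pa
1.68 × 10^3 × 4.68 × 10^113 / 3.01 × 10^13 = 2.61 × 10^103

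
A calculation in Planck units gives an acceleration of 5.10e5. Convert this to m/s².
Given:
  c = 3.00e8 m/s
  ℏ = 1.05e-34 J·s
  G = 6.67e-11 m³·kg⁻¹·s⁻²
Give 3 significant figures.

2.85e57 m/s²

One Planck acceleration: a_P = √(c⁷/(ℏG)) = 5.59e51 m/s².
5.10e5 × 5.59e51 m/s² = 2.85e57 m/s²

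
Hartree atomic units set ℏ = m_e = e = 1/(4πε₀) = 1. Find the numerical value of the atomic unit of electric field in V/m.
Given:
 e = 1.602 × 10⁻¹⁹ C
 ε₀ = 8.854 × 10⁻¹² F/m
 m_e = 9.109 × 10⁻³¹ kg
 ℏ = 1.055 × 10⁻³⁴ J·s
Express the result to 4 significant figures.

5.131 × 10¹¹ V/m

Dimensional analysis gives E_au = E_h/(e a₀) = m_e²e⁵/((4πε₀)³ℏ⁴).
E_h = 4.354 × 10⁻¹⁸ J
a₀ = 5.297 × 10⁻¹¹ m
E_h/(e·a₀) = 5.131 × 10¹¹ V/m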